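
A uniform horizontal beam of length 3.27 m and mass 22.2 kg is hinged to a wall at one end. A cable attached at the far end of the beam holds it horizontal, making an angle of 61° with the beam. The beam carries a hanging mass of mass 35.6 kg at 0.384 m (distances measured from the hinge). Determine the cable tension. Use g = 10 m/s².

T ≈ 175 N

Take moments about the hinge.
Beam weight: 22.2 × 10 = 222 N down at 1.635 m → arm 1.635 m, τ = 222 × 1.635 = 363 N·m clockwise.
Hanging mass: 35.6 × 10 = 356 N down at 0.384 m → arm 0.384 m, τ = 356 × 0.384 = 136.7 N·m clockwise.
Total clockwise load moment = 499.7 N·m.
The cable tension T acts at 3.27 m; only its component perpendicular to the beam, T sinθ, produces torque. sin 61° = 0.8746.
Setting net torque to zero: T × 3.27 × 0.8746 = 499.7 → T = 499.7 / 2.86 = 175 N.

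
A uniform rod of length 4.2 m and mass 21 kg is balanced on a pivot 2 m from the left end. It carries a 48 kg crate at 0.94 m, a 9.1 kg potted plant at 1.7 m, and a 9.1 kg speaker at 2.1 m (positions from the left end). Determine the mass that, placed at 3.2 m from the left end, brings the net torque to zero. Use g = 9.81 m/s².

m ≈ 42.2 kg

Sum moments about the pivot (at 2 m from the left end) (the support reaction has zero arm there).
Beam weight: 21 × 9.81 = 206 N down at 2.1 m → arm 0.1 m, τ = 206 × 0.1 = 20.6 N·m clockwise.
Crate: 48 × 9.81 = 470.9 N down at 0.94 m → arm 1.06 m, τ = 470.9 × 1.06 = 499.2 N·m counterclockwise.
Potted plant: 9.1 × 9.81 = 89.27 N down at 1.7 m → arm 0.3 m, τ = 89.27 × 0.3 = 26.78 N·m counterclockwise.
Speaker: 9.1 × 9.81 = 89.27 N down at 2.1 m → arm 0.1 m, τ = 89.27 × 0.1 = 8.927 N·m clockwise.
Net moment of known loads = 496.5 N·m counterclockwise.
An unknown mass m at 3.2 m has arm 1.2 m; its moment is m·g·1.2 clockwise.
Setting net torque to zero: m × 9.81 × 1.2 = 496.5 → m = 496.5 / (9.81 × 1.2) = 42.2 kg.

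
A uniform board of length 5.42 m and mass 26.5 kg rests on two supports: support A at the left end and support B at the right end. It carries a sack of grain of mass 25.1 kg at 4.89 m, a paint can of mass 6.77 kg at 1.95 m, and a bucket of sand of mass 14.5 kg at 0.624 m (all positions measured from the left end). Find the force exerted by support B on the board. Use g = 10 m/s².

R_B ≈ 400 N

Choose support A as the axis so its reaction then has zero moment arm.
Beam weight: 26.5 × 10 = 265 N down at 2.71 m → arm 2.71 m, τ = 265 × 2.71 = 718.1 N·m clockwise.
Sack of grain: 25.1 × 10 = 251 N down at 4.89 m → arm 4.89 m, τ = 251 × 4.89 = 1227 N·m clockwise.
Paint can: 6.77 × 10 = 67.7 N down at 1.95 m → arm 1.95 m, τ = 67.7 × 1.95 = 132 N·m clockwise.
Bucket of sand: 14.5 × 10 = 145 N down at 0.624 m → arm 0.624 m, τ = 145 × 0.624 = 90.48 N·m clockwise.
Net load moment about support A = 2168 N·m clockwise.
Reaction R at support B is upward at 5.42 m, arm 5.42 m → moment R × 5.42 counterclockwise.
Στ = 0 ⇒ R × 5.42 = 2168 ⇒ R = 400 N.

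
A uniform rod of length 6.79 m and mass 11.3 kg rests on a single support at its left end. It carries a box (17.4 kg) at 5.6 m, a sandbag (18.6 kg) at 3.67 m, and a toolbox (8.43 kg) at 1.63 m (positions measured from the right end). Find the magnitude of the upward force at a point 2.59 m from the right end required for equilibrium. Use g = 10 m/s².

Taking torques about the left end:
Beam weight: 11.3 × 10 = 113 N down at 3.395 m → arm 3.395 m, τ = 113 × 3.395 = 383.6 N·m clockwise.
Box: 17.4 × 10 = 174 N down at 5.6 m → arm 1.19 m, τ = 174 × 1.19 = 207.1 N·m clockwise.
Sandbag: 18.6 × 10 = 186 N down at 3.67 m → arm 3.12 m, τ = 186 × 3.12 = 580.3 N·m clockwise.
Toolbox: 8.43 × 10 = 84.3 N down at 1.63 m → arm 5.16 m, τ = 84.3 × 5.16 = 435 N·m clockwise.
Net moment of the loads = 1606 N·m clockwise.
The upward force F acts at a point 2.59 m from the right end, arm 4.2 m, giving F × 4.2 counterclockwise.
Στ = 0 ⇒ F × 4.2 = 1606 ⇒ F = 1606 / 4.2 = 382 N.

F ≈ 382 N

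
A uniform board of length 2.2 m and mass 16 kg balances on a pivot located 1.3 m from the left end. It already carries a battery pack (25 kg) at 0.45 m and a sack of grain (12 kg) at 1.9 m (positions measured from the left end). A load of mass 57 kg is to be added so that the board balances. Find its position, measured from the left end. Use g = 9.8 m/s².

x ≈ 1.6 m from the left end

Take moments about the pivot (at 1.3 m from the left end).
Beam weight: 16 × 9.8 = 156.8 N down at 1.1 m → arm 0.2 m, τ = 156.8 × 0.2 = 31.36 N·m counterclockwise.
Battery pack: 25 × 9.8 = 245 N down at 0.45 m → arm 0.85 m, τ = 245 × 0.85 = 208.2 N·m counterclockwise.
Sack of grain: 12 × 9.8 = 117.6 N down at 1.9 m → arm 0.6 m, τ = 117.6 × 0.6 = 70.56 N·m clockwise.
Net moment of existing loads = 169 N·m counterclockwise.
The load weighs 57 × 9.8 = 558.6 N and must supply an equal clockwise moment, so its lever arm about the pivot is 169 / 558.6 = 0.303 m.
That puts it at 1.3 + 0.303 = 1.6 m from the left end.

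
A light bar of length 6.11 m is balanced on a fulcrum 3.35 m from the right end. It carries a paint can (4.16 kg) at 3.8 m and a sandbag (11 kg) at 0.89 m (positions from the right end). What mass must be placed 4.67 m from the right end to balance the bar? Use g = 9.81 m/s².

m ≈ 19.1 kg

Choose the fulcrum (at 3.35 m from the right end) as the axis so the support reaction has zero arm there.
Paint can: 4.16 × 9.81 = 40.81 N down at 3.8 m → arm 0.45 m, τ = 40.81 × 0.45 = 18.36 N·m counterclockwise.
Sandbag: 11 × 9.81 = 107.9 N down at 0.89 m → arm 2.46 m, τ = 107.9 × 2.46 = 265.4 N·m clockwise.
Net moment of known loads = 247 N·m clockwise.
An unknown mass m at 4.67 m has arm 1.32 m; its moment is m·g·1.32 counterclockwise.
Setting net torque to zero: m × 9.81 × 1.32 = 247 → m = 247 / (9.81 × 1.32) = 19.1 kg.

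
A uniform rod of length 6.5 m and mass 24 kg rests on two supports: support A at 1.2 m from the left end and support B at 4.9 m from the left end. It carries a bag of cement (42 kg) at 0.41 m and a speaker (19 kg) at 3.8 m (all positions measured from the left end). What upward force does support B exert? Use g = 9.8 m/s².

Taking torques about support A:
Beam weight: 24 × 9.8 = 235.2 N down at 3.25 m → arm 2.05 m, τ = 235.2 × 2.05 = 482.2 N·m clockwise.
Bag of cement: 42 × 9.8 = 411.6 N down at 0.41 m → arm 0.79 m, τ = 411.6 × 0.79 = 325.2 N·m counterclockwise.
Speaker: 19 × 9.8 = 186.2 N down at 3.8 m → arm 2.6 m, τ = 186.2 × 2.6 = 484.1 N·m clockwise.
Net load moment about support A = 641.1 N·m clockwise.
Reaction R at support B is upward at 4.9 m, arm 3.7 m → moment R × 3.7 counterclockwise.
Balancing moments: R × 3.7 = 641.1, giving R = 173 N.

R_B ≈ 173 N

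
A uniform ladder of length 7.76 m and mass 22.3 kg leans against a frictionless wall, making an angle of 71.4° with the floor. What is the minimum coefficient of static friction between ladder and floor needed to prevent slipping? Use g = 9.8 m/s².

Sum moments about the foot of the ladder (the floor normal and friction both act there and drop out).
Ladder weight 22.3×9.8 = 218.5 N acts at 3.88 m along the ladder; its horizontal arm is 3.88·cos71.4° = 1.238 m → τ = 270.5 N·m clockwise.
Wall normal N acts horizontally at the top; its moment arm is the height L sinθ = 7.76·sin71.4° = 7.355 m, counterclockwise.
Balancing moments: N × 7.355 = 270.5, giving N = 36.78 N.
ΣFx = 0 ⇒ f = N_wall = 36.78 N. ΣFy = 0 ⇒ N_floor = 218.5 N.
μ_min = f / N_floor = 36.78 / 218.5 = 0.168.

μ_min ≈ 0.168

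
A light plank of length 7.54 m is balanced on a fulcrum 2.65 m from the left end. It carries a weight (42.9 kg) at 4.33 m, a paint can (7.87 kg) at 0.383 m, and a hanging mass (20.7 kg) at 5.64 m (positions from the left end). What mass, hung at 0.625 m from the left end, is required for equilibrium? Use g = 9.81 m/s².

m ≈ 57.3 kg

Taking torques about the fulcrum (at 2.65 m from the left end):
Weight: 42.9 × 9.81 = 420.8 N down at 4.33 m → arm 1.68 m, τ = 420.8 × 1.68 = 706.9 N·m clockwise.
Paint can: 7.87 × 9.81 = 77.2 N down at 0.383 m → arm 2.267 m, τ = 77.2 × 2.267 = 175 N·m counterclockwise.
Hanging mass: 20.7 × 9.81 = 203.1 N down at 5.64 m → arm 2.99 m, τ = 203.1 × 2.99 = 607.3 N·m clockwise.
Net moment of known loads = 1139 N·m clockwise.
An unknown mass m at 0.625 m has arm 2.025 m; its moment is m·g·2.025 counterclockwise.
Balancing moments: m × 9.81 × 2.025 = 1139, giving m = 1139 / (9.81 × 2.025) = 57.3 kg.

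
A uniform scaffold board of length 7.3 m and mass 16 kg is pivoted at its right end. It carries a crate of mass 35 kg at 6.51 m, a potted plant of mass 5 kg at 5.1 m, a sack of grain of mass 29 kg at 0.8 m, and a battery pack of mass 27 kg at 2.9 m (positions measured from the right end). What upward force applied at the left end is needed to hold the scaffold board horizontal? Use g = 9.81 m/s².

F ≈ 555 N

Take moments about the right end.
Beam weight: 16 × 9.81 = 157 N down at 3.65 m → arm 3.65 m, τ = 157 × 3.65 = 573 N·m counterclockwise.
Crate: 35 × 9.81 = 343.4 N down at 6.51 m → arm 6.51 m, τ = 343.4 × 6.51 = 2236 N·m counterclockwise.
Potted plant: 5 × 9.81 = 49.05 N down at 5.1 m → arm 5.1 m, τ = 49.05 × 5.1 = 250.2 N·m counterclockwise.
Sack of grain: 29 × 9.81 = 284.5 N down at 0.8 m → arm 0.8 m, τ = 284.5 × 0.8 = 227.6 N·m counterclockwise.
Battery pack: 27 × 9.81 = 264.9 N down at 2.9 m → arm 2.9 m, τ = 264.9 × 2.9 = 768.2 N·m counterclockwise.
Net moment of the loads = 4055 N·m counterclockwise.
The upward force F acts at the left end, arm 7.3 m, giving F × 7.3 clockwise.
Setting net torque to zero: F × 7.3 = 4055 → F = 4055 / 7.3 = 555 N.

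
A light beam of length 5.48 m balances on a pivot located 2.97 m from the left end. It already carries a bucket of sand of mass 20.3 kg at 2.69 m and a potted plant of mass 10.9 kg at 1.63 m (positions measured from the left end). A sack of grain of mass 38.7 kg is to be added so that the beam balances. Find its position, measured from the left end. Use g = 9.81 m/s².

x ≈ 3.49 m from the left end

Choose the pivot (at 2.97 m from the left end) as the axis so the support reaction has zero arm there.
Bucket of sand: 20.3 × 9.81 = 199.1 N down at 2.69 m → arm 0.28 m, τ = 199.1 × 0.28 = 55.75 N·m counterclockwise.
Potted plant: 10.9 × 9.81 = 106.9 N down at 1.63 m → arm 1.34 m, τ = 106.9 × 1.34 = 143.2 N·m counterclockwise.
Net moment of existing loads = 198.9 N·m counterclockwise.
The sack of grain weighs 38.7 × 9.81 = 379.6 N and must supply an equal clockwise moment, so its lever arm about the pivot is 198.9 / 379.6 = 0.524 m.
That puts it at 2.97 + 0.524 = 3.49 m from the left end.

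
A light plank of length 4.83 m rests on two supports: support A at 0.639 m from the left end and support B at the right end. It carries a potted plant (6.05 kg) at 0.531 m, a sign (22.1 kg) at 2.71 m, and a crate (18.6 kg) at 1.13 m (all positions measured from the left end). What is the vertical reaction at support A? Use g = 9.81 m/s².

R_A ≈ 332 N

About support B:
Potted plant: 6.05 × 9.81 = 59.35 N down at 0.531 m → arm 4.299 m, τ = 59.35 × 4.299 = 255.1 N·m counterclockwise.
Sign: 22.1 × 9.81 = 216.8 N down at 2.71 m → arm 2.12 m, τ = 216.8 × 2.12 = 459.6 N·m counterclockwise.
Crate: 18.6 × 9.81 = 182.5 N down at 1.13 m → arm 3.7 m, τ = 182.5 × 3.7 = 675.2 N·m counterclockwise.
Net load moment about support B = 1390 N·m counterclockwise.
Reaction R at support A is upward at 0.639 m, arm 4.191 m → moment R × 4.191 clockwise.
For rotational equilibrium, R × 4.191 = 1390, so R = 332 N.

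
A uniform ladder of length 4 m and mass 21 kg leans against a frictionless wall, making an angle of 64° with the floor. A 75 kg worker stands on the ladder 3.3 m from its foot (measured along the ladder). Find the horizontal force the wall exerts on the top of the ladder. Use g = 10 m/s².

About the foot of the ladder:
Ladder weight 21×10 = 210 N acts at 2 m along the ladder; its horizontal arm is 2·cos64° = 0.8767 m → τ = 184.1 N·m clockwise.
Worker: 75×10 = 750 N at 3.3 m → arm 1.447 m → τ = 1085 N·m clockwise.
Wall normal N acts horizontally at the top; its moment arm is the height L sinθ = 4·sin64° = 3.595 m, counterclockwise.
Setting net torque to zero: N × 3.595 = 1269 → N = 353 N.

N_wall ≈ 353 N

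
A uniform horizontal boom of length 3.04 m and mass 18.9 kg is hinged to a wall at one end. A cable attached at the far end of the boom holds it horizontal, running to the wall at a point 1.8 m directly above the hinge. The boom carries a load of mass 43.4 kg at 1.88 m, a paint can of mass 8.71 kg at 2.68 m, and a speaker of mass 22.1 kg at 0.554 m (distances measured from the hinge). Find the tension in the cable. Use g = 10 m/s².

T ≈ 942 N

Take moments about the hinge.
Beam weight: 18.9 × 10 = 189 N down at 1.52 m → arm 1.52 m, τ = 189 × 1.52 = 287.3 N·m clockwise.
Load: 43.4 × 10 = 434 N down at 1.88 m → arm 1.88 m, τ = 434 × 1.88 = 815.9 N·m clockwise.
Paint can: 8.71 × 10 = 87.1 N down at 2.68 m → arm 2.68 m, τ = 87.1 × 2.68 = 233.4 N·m clockwise.
Speaker: 22.1 × 10 = 221 N down at 0.554 m → arm 0.554 m, τ = 221 × 0.554 = 122.4 N·m clockwise.
Total clockwise load moment = 1459 N·m.
The cable tension T acts at 3.04 m; only its component perpendicular to the boom, T sinθ, produces torque. sinθ = h/√(h²+d²) = 1.8/√(1.8²+3.04²) = 0.5095.
Balancing moments: T × 3.04 × 0.5095 = 1459, giving T = 1459 / 1.549 = 942 N.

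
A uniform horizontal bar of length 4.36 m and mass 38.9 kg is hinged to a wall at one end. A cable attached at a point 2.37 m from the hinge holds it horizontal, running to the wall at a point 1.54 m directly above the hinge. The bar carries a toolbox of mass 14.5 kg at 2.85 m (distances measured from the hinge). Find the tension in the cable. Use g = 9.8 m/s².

Choose the hinge as the axis so the unknown hinge reaction has zero arm there.
Beam weight: 38.9 × 9.8 = 381.2 N down at 2.18 m → arm 2.18 m, τ = 381.2 × 2.18 = 831 N·m clockwise.
Toolbox: 14.5 × 9.8 = 142.1 N down at 2.85 m → arm 2.85 m, τ = 142.1 × 2.85 = 405 N·m clockwise.
Total clockwise load moment = 1236 N·m.
The cable tension T acts at 2.37 m; only its component perpendicular to the bar, T sinθ, produces torque. sinθ = h/√(h²+d²) = 1.54/√(1.54²+2.37²) = 0.5449.
For rotational equilibrium, T × 2.37 × 0.5449 = 1236, so T = 1236 / 1.291 = 957 N.

T ≈ 957 N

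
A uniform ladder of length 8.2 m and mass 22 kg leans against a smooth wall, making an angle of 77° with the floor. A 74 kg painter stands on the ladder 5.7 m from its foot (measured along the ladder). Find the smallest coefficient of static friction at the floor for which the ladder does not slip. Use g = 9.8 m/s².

μ_min ≈ 0.15

About the foot of the ladder:
Ladder weight 22×9.8 = 215.6 N acts at 4.1 m along the ladder; its horizontal arm is 4.1·cos77° = 0.9223 m → τ = 198.8 N·m clockwise.
Painter: 74×9.8 = 725.2 N at 5.7 m → arm 1.282 m → τ = 929.7 N·m clockwise.
Wall normal N acts horizontally at the top; its moment arm is the height L sinθ = 8.2·sin77° = 7.99 m, counterclockwise.
For rotational equilibrium, N × 7.99 = 1128, so N = 141.2 N.
ΣFx = 0 ⇒ f = N_wall = 141.2 N. ΣFy = 0 ⇒ N_floor = 940.8 N.
μ_min = f / N_floor = 141.2 / 940.8 = 0.15.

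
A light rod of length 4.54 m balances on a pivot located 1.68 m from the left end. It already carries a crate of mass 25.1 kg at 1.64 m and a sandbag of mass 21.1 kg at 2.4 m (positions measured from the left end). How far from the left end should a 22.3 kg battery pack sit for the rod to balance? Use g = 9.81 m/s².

Choose the pivot (at 1.68 m from the left end) as the axis so the support reaction has zero arm there.
Crate: 25.1 × 9.81 = 246.2 N down at 1.64 m → arm 0.04 m, τ = 246.2 × 0.04 = 9.848 N·m counterclockwise.
Sandbag: 21.1 × 9.81 = 207 N down at 2.4 m → arm 0.72 m, τ = 207 × 0.72 = 149 N·m clockwise.
Net moment of existing loads = 139.2 N·m clockwise.
The battery pack weighs 22.3 × 9.81 = 218.8 N and must supply an equal counterclockwise moment, so its lever arm about the pivot is 139.2 / 218.8 = 0.636 m.
That puts it at 1.68 − 0.636 = 1.04 m from the left end.

x ≈ 1.04 m from the left end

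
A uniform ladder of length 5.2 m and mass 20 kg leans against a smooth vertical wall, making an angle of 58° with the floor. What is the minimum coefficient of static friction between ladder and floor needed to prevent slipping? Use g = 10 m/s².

μ_min ≈ 0.312

Sum moments about the foot of the ladder (the floor normal and friction both act there and drop out).
Ladder weight 20×10 = 200 N acts at 2.6 m along the ladder; its horizontal arm is 2.6·cos58° = 1.378 m → τ = 275.6 N·m clockwise.
Wall normal N acts horizontally at the top; its moment arm is the height L sinθ = 5.2·sin58° = 4.41 m, counterclockwise.
Στ = 0 ⇒ N × 4.41 = 275.6 ⇒ N = 62.49 N.
ΣFx = 0 ⇒ f = N_wall = 62.49 N. ΣFy = 0 ⇒ N_floor = 200 N.
μ_min = f / N_floor = 62.49 / 200 = 0.312.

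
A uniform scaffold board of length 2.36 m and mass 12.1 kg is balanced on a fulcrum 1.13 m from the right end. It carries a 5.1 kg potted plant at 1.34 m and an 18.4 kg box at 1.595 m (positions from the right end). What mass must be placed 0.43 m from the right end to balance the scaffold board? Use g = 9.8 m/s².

m ≈ 14.6 kg

Take moments about the fulcrum (at 1.13 m from the right end).
Beam weight: 12.1 × 9.8 = 118.6 N down at 1.18 m → arm 0.05 m, τ = 118.6 × 0.05 = 5.93 N·m counterclockwise.
Potted plant: 5.1 × 9.8 = 49.98 N down at 1.34 m → arm 0.21 m, τ = 49.98 × 0.21 = 10.5 N·m counterclockwise.
Box: 18.4 × 9.8 = 180.3 N down at 1.595 m → arm 0.465 m, τ = 180.3 × 0.465 = 83.84 N·m counterclockwise.
Net moment of known loads = 100.3 N·m counterclockwise.
An unknown mass m at 0.43 m has arm 0.7 m; its moment is m·g·0.7 clockwise.
Balancing moments: m × 9.8 × 0.7 = 100.3, giving m = 100.3 / (9.8 × 0.7) = 14.6 kg.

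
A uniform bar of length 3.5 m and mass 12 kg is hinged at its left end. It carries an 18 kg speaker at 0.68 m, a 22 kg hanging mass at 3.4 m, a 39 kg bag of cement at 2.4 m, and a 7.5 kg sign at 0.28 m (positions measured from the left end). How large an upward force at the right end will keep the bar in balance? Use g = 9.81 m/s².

F ≈ 571 N

Take moments about the left end.
Beam weight: 12 × 9.81 = 117.7 N down at 1.75 m → arm 1.75 m, τ = 117.7 × 1.75 = 206 N·m clockwise.
Speaker: 18 × 9.81 = 176.6 N down at 0.68 m → arm 0.68 m, τ = 176.6 × 0.68 = 120.1 N·m clockwise.
Hanging mass: 22 × 9.81 = 215.8 N down at 3.4 m → arm 3.4 m, τ = 215.8 × 3.4 = 733.7 N·m clockwise.
Bag of cement: 39 × 9.81 = 382.6 N down at 2.4 m → arm 2.4 m, τ = 382.6 × 2.4 = 918.2 N·m clockwise.
Sign: 7.5 × 9.81 = 73.58 N down at 0.28 m → arm 0.28 m, τ = 73.58 × 0.28 = 20.6 N·m clockwise.
Net moment of the loads = 1999 N·m clockwise.
The upward force F acts at the right end, arm 3.5 m, giving F × 3.5 counterclockwise.
Balancing moments: F × 3.5 = 1999, giving F = 1999 / 3.5 = 571 N.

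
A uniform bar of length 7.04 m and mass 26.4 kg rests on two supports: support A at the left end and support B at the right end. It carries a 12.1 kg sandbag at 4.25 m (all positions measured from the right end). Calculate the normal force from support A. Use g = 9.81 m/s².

R_A ≈ 201 N

Taking torques about support B:
Beam weight: 26.4 × 9.81 = 259 N down at 3.52 m → arm 3.52 m, τ = 259 × 3.52 = 911.7 N·m counterclockwise.
Sandbag: 12.1 × 9.81 = 118.7 N down at 4.25 m → arm 4.25 m, τ = 118.7 × 4.25 = 504.5 N·m counterclockwise.
Net load moment about support B = 1416 N·m counterclockwise.
Reaction R at support A is upward at 7.04 m, arm 7.04 m → moment R × 7.04 clockwise.
Στ = 0 ⇒ R × 7.04 = 1416 ⇒ R = 201 N.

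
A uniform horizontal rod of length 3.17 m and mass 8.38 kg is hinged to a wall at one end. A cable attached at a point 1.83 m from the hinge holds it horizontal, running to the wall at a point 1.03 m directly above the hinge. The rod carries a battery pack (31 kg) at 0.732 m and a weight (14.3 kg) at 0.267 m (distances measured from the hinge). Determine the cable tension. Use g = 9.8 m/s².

T ≈ 434 N

Choose the hinge as the axis so the unknown hinge reaction has zero arm there.
Beam weight: 8.38 × 9.8 = 82.12 N down at 1.585 m → arm 1.585 m, τ = 82.12 × 1.585 = 130.2 N·m clockwise.
Battery pack: 31 × 9.8 = 303.8 N down at 0.732 m → arm 0.732 m, τ = 303.8 × 0.732 = 222.4 N·m clockwise.
Weight: 14.3 × 9.8 = 140.1 N down at 0.267 m → arm 0.267 m, τ = 140.1 × 0.267 = 37.41 N·m clockwise.
Total clockwise load moment = 390 N·m.
The cable tension T acts at 1.83 m; only its component perpendicular to the rod, T sinθ, produces torque. sinθ = h/√(h²+d²) = 1.03/√(1.03²+1.83²) = 0.4905.
For rotational equilibrium, T × 1.83 × 0.4905 = 390, so T = 390 / 0.8976 = 434 N.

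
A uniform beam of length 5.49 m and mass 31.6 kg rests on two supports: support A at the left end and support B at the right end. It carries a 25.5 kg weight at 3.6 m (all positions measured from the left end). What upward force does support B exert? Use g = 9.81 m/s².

Choose support A as the axis so its reaction then has zero moment arm.
Beam weight: 31.6 × 9.81 = 310 N down at 2.745 m → arm 2.745 m, τ = 310 × 2.745 = 851 N·m clockwise.
Weight: 25.5 × 9.81 = 250.2 N down at 3.6 m → arm 3.6 m, τ = 250.2 × 3.6 = 900.7 N·m clockwise.
Net load moment about support A = 1752 N·m clockwise.
Reaction R at support B is upward at 5.49 m, arm 5.49 m → moment R × 5.49 counterclockwise.
Στ = 0 ⇒ R × 5.49 = 1752 ⇒ R = 319 N.

R_B ≈ 319 N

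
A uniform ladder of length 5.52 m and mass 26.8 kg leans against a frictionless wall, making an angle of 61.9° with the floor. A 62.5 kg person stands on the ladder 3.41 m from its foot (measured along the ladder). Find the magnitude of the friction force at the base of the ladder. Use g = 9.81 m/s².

f ≈ 272 N

About the foot of the ladder:
Ladder weight 26.8×9.81 = 262.9 N acts at 2.76 m along the ladder; its horizontal arm is 2.76·cos61.9° = 1.3 m → τ = 341.8 N·m clockwise.
Person: 62.5×9.81 = 613.1 N at 3.41 m → arm 1.606 m → τ = 984.6 N·m clockwise.
Wall normal N acts horizontally at the top; its moment arm is the height L sinθ = 5.52·sin61.9° = 4.869 m, counterclockwise.
For rotational equilibrium, N × 4.869 = 1326, so N = 272 N.
ΣFx = 0: friction at the foot balances the wall's push, so f = N_wall = 272 N.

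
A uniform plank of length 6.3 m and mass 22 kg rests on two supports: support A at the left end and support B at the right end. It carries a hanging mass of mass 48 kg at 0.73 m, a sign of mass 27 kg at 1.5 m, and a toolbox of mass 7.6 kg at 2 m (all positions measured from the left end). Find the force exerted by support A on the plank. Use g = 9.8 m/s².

Choose support B as the axis so its reaction then has zero moment arm.
Beam weight: 22 × 9.8 = 215.6 N down at 3.15 m → arm 3.15 m, τ = 215.6 × 3.15 = 679.1 N·m counterclockwise.
Hanging mass: 48 × 9.8 = 470.4 N down at 0.73 m → arm 5.57 m, τ = 470.4 × 5.57 = 2620 N·m counterclockwise.
Sign: 27 × 9.8 = 264.6 N down at 1.5 m → arm 4.8 m, τ = 264.6 × 4.8 = 1270 N·m counterclockwise.
Toolbox: 7.6 × 9.8 = 74.48 N down at 2 m → arm 4.3 m, τ = 74.48 × 4.3 = 320.3 N·m counterclockwise.
Net load moment about support B = 4889 N·m counterclockwise.
Reaction R at support A is upward at 0 m, arm 6.3 m → moment R × 6.3 clockwise.
For rotational equilibrium, R × 6.3 = 4889, so R = 776 N.

R_A ≈ 776 N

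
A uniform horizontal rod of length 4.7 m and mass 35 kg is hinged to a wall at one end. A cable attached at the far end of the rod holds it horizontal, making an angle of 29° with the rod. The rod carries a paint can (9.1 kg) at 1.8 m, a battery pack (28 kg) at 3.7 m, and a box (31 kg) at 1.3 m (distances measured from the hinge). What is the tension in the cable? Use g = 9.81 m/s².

About the hinge:
Beam weight: 35 × 9.81 = 343.4 N down at 2.35 m → arm 2.35 m, τ = 343.4 × 2.35 = 807 N·m clockwise.
Paint can: 9.1 × 9.81 = 89.27 N down at 1.8 m → arm 1.8 m, τ = 89.27 × 1.8 = 160.7 N·m clockwise.
Battery pack: 28 × 9.81 = 274.7 N down at 3.7 m → arm 3.7 m, τ = 274.7 × 3.7 = 1016 N·m clockwise.
Box: 31 × 9.81 = 304.1 N down at 1.3 m → arm 1.3 m, τ = 304.1 × 1.3 = 395.3 N·m clockwise.
Total clockwise load moment = 2379 N·m.
The cable tension T acts at 4.7 m; only its component perpendicular to the rod, T sinθ, produces torque. sin 29° = 0.4848.
Setting net torque to zero: T × 4.7 × 0.4848 = 2379 → T = 2379 / 2.279 = 1040 N.

T ≈ 1040 N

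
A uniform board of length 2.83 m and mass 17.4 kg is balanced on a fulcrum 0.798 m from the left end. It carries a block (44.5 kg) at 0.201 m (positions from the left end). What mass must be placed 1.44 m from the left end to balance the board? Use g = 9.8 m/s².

m ≈ 24.7 kg

Sum moments about the fulcrum (at 0.798 m from the left end) (the support reaction has zero arm there).
Beam weight: 17.4 × 9.8 = 170.5 N down at 1.415 m → arm 0.617 m, τ = 170.5 × 0.617 = 105.2 N·m clockwise.
Block: 44.5 × 9.8 = 436.1 N down at 0.201 m → arm 0.597 m, τ = 436.1 × 0.597 = 260.4 N·m counterclockwise.
Net moment of known loads = 155.2 N·m counterclockwise.
An unknown mass m at 1.44 m has arm 0.642 m; its moment is m·g·0.642 clockwise.
Setting net torque to zero: m × 9.8 × 0.642 = 155.2 → m = 155.2 / (9.8 × 0.642) = 24.7 kg.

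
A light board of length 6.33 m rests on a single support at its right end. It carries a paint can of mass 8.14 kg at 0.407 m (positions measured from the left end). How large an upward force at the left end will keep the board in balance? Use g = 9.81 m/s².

Take moments about the right end.
Paint can: 8.14 × 9.81 = 79.85 N down at 0.407 m → arm 5.923 m, τ = 79.85 × 5.923 = 473 N·m counterclockwise.
Net moment of the loads = 473 N·m counterclockwise.
The upward force F acts at the left end, arm 6.33 m, giving F × 6.33 clockwise.
For rotational equilibrium, F × 6.33 = 473, so F = 473 / 6.33 = 74.7 N.

F ≈ 74.7 N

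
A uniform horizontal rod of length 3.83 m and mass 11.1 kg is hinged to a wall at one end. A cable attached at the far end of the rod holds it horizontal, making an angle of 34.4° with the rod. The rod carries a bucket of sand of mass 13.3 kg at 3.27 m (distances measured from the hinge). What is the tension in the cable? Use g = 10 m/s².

T ≈ 299 N

Taking torques about the hinge:
Beam weight: 11.1 × 10 = 111 N down at 1.915 m → arm 1.915 m, τ = 111 × 1.915 = 212.6 N·m clockwise.
Bucket of sand: 13.3 × 10 = 133 N down at 3.27 m → arm 3.27 m, τ = 133 × 3.27 = 434.9 N·m clockwise.
Total clockwise load moment = 647.5 N·m.
The cable tension T acts at 3.83 m; only its component perpendicular to the rod, T sinθ, produces torque. sin 34.4° = 0.565.
Balancing moments: T × 3.83 × 0.565 = 647.5, giving T = 647.5 / 2.164 = 299 N.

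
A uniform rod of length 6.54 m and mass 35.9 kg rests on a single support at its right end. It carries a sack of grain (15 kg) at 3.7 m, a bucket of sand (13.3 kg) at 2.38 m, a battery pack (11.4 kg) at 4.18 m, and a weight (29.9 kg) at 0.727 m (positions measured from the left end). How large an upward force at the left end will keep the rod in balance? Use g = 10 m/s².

Taking torques about the right end:
Beam weight: 35.9 × 10 = 359 N down at 3.27 m → arm 3.27 m, τ = 359 × 3.27 = 1174 N·m counterclockwise.
Sack of grain: 15 × 10 = 150 N down at 3.7 m → arm 2.84 m, τ = 150 × 2.84 = 426 N·m counterclockwise.
Bucket of sand: 13.3 × 10 = 133 N down at 2.38 m → arm 4.16 m, τ = 133 × 4.16 = 553.3 N·m counterclockwise.
Battery pack: 11.4 × 10 = 114 N down at 4.18 m → arm 2.36 m, τ = 114 × 2.36 = 269 N·m counterclockwise.
Weight: 29.9 × 10 = 299 N down at 0.727 m → arm 5.813 m, τ = 299 × 5.813 = 1738 N·m counterclockwise.
Net moment of the loads = 4160 N·m counterclockwise.
The upward force F acts at the left end, arm 6.54 m, giving F × 6.54 clockwise.
Στ = 0 ⇒ F × 6.54 = 4160 ⇒ F = 4160 / 6.54 = 636 N.

F ≈ 636 N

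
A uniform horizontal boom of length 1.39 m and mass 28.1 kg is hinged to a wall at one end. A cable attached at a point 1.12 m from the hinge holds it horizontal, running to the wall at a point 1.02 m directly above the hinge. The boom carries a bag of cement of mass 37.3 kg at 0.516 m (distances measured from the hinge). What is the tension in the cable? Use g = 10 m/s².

T ≈ 514 N

Sum moments about the hinge (the unknown hinge reaction has zero arm there).
Beam weight: 28.1 × 10 = 281 N down at 0.695 m → arm 0.695 m, τ = 281 × 0.695 = 195.3 N·m clockwise.
Bag of cement: 37.3 × 10 = 373 N down at 0.516 m → arm 0.516 m, τ = 373 × 0.516 = 192.5 N·m clockwise.
Total clockwise load moment = 387.8 N·m.
The cable tension T acts at 1.12 m; only its component perpendicular to the boom, T sinθ, produces torque. sinθ = h/√(h²+d²) = 1.02/√(1.02²+1.12²) = 0.6733.
Στ = 0 ⇒ T × 1.12 × 0.6733 = 387.8 ⇒ T = 387.8 / 0.7541 = 514 N.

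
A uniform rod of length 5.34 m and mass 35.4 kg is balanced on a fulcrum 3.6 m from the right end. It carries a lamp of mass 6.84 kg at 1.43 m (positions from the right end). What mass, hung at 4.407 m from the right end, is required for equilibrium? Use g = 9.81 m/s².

m ≈ 59.2 kg

Choose the fulcrum (at 3.6 m from the right end) as the axis so the support reaction has zero arm there.
Beam weight: 35.4 × 9.81 = 347.3 N down at 2.67 m → arm 0.93 m, τ = 347.3 × 0.93 = 323 N·m clockwise.
Lamp: 6.84 × 9.81 = 67.1 N down at 1.43 m → arm 2.17 m, τ = 67.1 × 2.17 = 145.6 N·m clockwise.
Net moment of known loads = 468.6 N·m clockwise.
An unknown mass m at 4.407 m has arm 0.807 m; its moment is m·g·0.807 counterclockwise.
Στ = 0 ⇒ m × 9.81 × 0.807 = 468.6 ⇒ m = 468.6 / (9.81 × 0.807) = 59.2 kg.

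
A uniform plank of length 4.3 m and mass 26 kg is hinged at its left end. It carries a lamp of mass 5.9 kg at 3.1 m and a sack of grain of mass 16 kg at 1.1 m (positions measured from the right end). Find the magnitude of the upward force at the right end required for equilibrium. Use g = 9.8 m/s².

F ≈ 260 N

About the left end:
Beam weight: 26 × 9.8 = 254.8 N down at 2.15 m → arm 2.15 m, τ = 254.8 × 2.15 = 547.8 N·m clockwise.
Lamp: 5.9 × 9.8 = 57.82 N down at 3.1 m → arm 1.2 m, τ = 57.82 × 1.2 = 69.38 N·m clockwise.
Sack of grain: 16 × 9.8 = 156.8 N down at 1.1 m → arm 3.2 m, τ = 156.8 × 3.2 = 501.8 N·m clockwise.
Net moment of the loads = 1119 N·m clockwise.
The upward force F acts at the right end, arm 4.3 m, giving F × 4.3 counterclockwise.
Στ = 0 ⇒ F × 4.3 = 1119 ⇒ F = 1119 / 4.3 = 260 N.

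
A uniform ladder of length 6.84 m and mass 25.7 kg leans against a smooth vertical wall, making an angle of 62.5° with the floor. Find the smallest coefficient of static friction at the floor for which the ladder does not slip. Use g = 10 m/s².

μ_min ≈ 0.26

Choose the foot of the ladder as the axis so the floor normal and friction both act there and drop out.
Ladder weight 25.7×10 = 257 N acts at 3.42 m along the ladder; its horizontal arm is 3.42·cos62.5° = 1.579 m → τ = 405.8 N·m clockwise.
Wall normal N acts horizontally at the top; its moment arm is the height L sinθ = 6.84·sin62.5° = 6.067 m, counterclockwise.
For rotational equilibrium, N × 6.067 = 405.8, so N = 66.89 N.
ΣFx = 0 ⇒ f = N_wall = 66.89 N. ΣFy = 0 ⇒ N_floor = 257 N.
μ_min = f / N_floor = 66.89 / 257 = 0.26.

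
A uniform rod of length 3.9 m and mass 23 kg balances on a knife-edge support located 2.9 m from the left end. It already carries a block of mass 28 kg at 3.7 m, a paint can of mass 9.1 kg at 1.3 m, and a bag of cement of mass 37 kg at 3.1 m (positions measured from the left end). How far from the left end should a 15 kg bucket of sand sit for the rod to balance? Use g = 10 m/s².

About the knife-edge support (at 2.9 m from the left end):
Beam weight: 23 × 10 = 230 N down at 1.95 m → arm 0.95 m, τ = 230 × 0.95 = 218.5 N·m counterclockwise.
Block: 28 × 10 = 280 N down at 3.7 m → arm 0.8 m, τ = 280 × 0.8 = 224 N·m clockwise.
Paint can: 9.1 × 10 = 91 N down at 1.3 m → arm 1.6 m, τ = 91 × 1.6 = 145.6 N·m counterclockwise.
Bag of cement: 37 × 10 = 370 N down at 3.1 m → arm 0.2 m, τ = 370 × 0.2 = 74 N·m clockwise.
Net moment of existing loads = 66.1 N·m counterclockwise.
The bucket of sand weighs 15 × 10 = 150 N and must supply an equal clockwise moment, so its lever arm about the knife-edge support is 66.1 / 150 = 0.441 m.
That puts it at 2.9 + 0.441 = 3.34 m from the left end.

x ≈ 3.34 m from the left end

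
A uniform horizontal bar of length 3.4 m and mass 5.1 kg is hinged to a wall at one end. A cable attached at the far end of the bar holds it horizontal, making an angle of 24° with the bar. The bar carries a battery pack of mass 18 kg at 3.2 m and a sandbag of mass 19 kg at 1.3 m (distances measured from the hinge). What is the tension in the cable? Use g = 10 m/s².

T ≈ 658 N

Choose the hinge as the axis so the unknown hinge reaction has zero arm there.
Beam weight: 5.1 × 10 = 51 N down at 1.7 m → arm 1.7 m, τ = 51 × 1.7 = 86.7 N·m clockwise.
Battery pack: 18 × 10 = 180 N down at 3.2 m → arm 3.2 m, τ = 180 × 3.2 = 576 N·m clockwise.
Sandbag: 19 × 10 = 190 N down at 1.3 m → arm 1.3 m, τ = 190 × 1.3 = 247 N·m clockwise.
Total clockwise load moment = 909.7 N·m.
The cable tension T acts at 3.4 m; only its component perpendicular to the bar, T sinθ, produces torque. sin 24° = 0.4067.
Setting net torque to zero: T × 3.4 × 0.4067 = 909.7 → T = 909.7 / 1.383 = 658 N.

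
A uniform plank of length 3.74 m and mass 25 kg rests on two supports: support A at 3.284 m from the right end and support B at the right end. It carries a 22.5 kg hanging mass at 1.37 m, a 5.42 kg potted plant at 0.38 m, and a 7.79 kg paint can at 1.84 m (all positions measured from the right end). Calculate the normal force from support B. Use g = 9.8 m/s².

Take moments about support A.
Beam weight: 25 × 9.8 = 245 N down at 1.87 m → arm 1.414 m, τ = 245 × 1.414 = 346.4 N·m clockwise.
Hanging mass: 22.5 × 9.8 = 220.5 N down at 1.37 m → arm 1.914 m, τ = 220.5 × 1.914 = 422 N·m clockwise.
Potted plant: 5.42 × 9.8 = 53.12 N down at 0.38 m → arm 2.904 m, τ = 53.12 × 2.904 = 154.3 N·m clockwise.
Paint can: 7.79 × 9.8 = 76.34 N down at 1.84 m → arm 1.444 m, τ = 76.34 × 1.444 = 110.2 N·m clockwise.
Net load moment about support A = 1033 N·m clockwise.
Reaction R at support B is upward at 0 m, arm 3.284 m → moment R × 3.284 counterclockwise.
For rotational equilibrium, R × 3.284 = 1033, so R = 315 N.

R_B ≈ 315 N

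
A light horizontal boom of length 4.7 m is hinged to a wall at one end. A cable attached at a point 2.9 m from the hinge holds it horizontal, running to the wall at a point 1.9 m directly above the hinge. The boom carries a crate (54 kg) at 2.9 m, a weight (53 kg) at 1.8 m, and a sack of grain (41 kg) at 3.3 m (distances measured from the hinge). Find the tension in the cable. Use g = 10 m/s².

Sum moments about the hinge (the unknown hinge reaction has zero arm there).
Crate: 54 × 10 = 540 N down at 2.9 m → arm 2.9 m, τ = 540 × 2.9 = 1566 N·m clockwise.
Weight: 53 × 10 = 530 N down at 1.8 m → arm 1.8 m, τ = 530 × 1.8 = 954 N·m clockwise.
Sack of grain: 41 × 10 = 410 N down at 3.3 m → arm 3.3 m, τ = 410 × 3.3 = 1353 N·m clockwise.
Total clockwise load moment = 3873 N·m.
The cable tension T acts at 2.9 m; only its component perpendicular to the boom, T sinθ, produces torque. sinθ = h/√(h²+d²) = 1.9/√(1.9²+2.9²) = 0.548.
Στ = 0 ⇒ T × 2.9 × 0.548 = 3873 ⇒ T = 3873 / 1.589 = 2440 N.

T ≈ 2440 N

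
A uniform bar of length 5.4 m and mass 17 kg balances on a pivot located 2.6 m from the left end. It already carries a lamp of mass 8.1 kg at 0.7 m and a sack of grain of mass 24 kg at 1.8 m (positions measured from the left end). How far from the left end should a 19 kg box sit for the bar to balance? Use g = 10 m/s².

Taking torques about the pivot (at 2.6 m from the left end):
Beam weight: 17 × 10 = 170 N down at 2.7 m → arm 0.1 m, τ = 170 × 0.1 = 17 N·m clockwise.
Lamp: 8.1 × 10 = 81 N down at 0.7 m → arm 1.9 m, τ = 81 × 1.9 = 153.9 N·m counterclockwise.
Sack of grain: 24 × 10 = 240 N down at 1.8 m → arm 0.8 m, τ = 240 × 0.8 = 192 N·m counterclockwise.
Net moment of existing loads = 328.9 N·m counterclockwise.
The box weighs 19 × 10 = 190 N and must supply an equal clockwise moment, so its lever arm about the pivot is 328.9 / 190 = 1.73 m.
That puts it at 2.6 + 1.73 = 4.33 m from the left end.

x ≈ 4.33 m from the left end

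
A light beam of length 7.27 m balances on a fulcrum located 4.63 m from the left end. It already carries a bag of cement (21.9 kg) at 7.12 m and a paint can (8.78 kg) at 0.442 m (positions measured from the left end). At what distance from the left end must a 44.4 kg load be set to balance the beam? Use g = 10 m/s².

x ≈ 4.23 m from the left end

Choose the fulcrum (at 4.63 m from the left end) as the axis so the support reaction has zero arm there.
Bag of cement: 21.9 × 10 = 219 N down at 7.12 m → arm 2.49 m, τ = 219 × 2.49 = 545.3 N·m clockwise.
Paint can: 8.78 × 10 = 87.8 N down at 0.442 m → arm 4.188 m, τ = 87.8 × 4.188 = 367.7 N·m counterclockwise.
Net moment of existing loads = 177.6 N·m clockwise.
The load weighs 44.4 × 10 = 444 N and must supply an equal counterclockwise moment, so its lever arm about the fulcrum is 177.6 / 444 = 0.4 m.
That puts it at 4.63 − 0.4 = 4.23 m from the left end.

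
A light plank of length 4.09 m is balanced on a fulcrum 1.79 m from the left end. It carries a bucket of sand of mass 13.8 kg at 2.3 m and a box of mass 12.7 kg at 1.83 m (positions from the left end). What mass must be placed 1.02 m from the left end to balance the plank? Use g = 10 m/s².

m ≈ 9.8 kg

Sum moments about the fulcrum (at 1.79 m from the left end) (the support reaction has zero arm there).
Bucket of sand: 13.8 × 10 = 138 N down at 2.3 m → arm 0.51 m, τ = 138 × 0.51 = 70.38 N·m clockwise.
Box: 12.7 × 10 = 127 N down at 1.83 m → arm 0.04 m, τ = 127 × 0.04 = 5.08 N·m clockwise.
Net moment of known loads = 75.46 N·m clockwise.
An unknown mass m at 1.02 m has arm 0.77 m; its moment is m·g·0.77 counterclockwise.
For rotational equilibrium, m × 10 × 0.77 = 75.46, so m = 75.46 / (10 × 0.77) = 9.8 kg.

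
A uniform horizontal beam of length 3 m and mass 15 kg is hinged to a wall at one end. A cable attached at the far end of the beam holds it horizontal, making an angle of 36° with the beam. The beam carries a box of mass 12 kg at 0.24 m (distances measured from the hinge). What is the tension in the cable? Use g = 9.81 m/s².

Take moments about the hinge.
Beam weight: 15 × 9.81 = 147.2 N down at 1.5 m → arm 1.5 m, τ = 147.2 × 1.5 = 220.8 N·m clockwise.
Box: 12 × 9.81 = 117.7 N down at 0.24 m → arm 0.24 m, τ = 117.7 × 0.24 = 28.25 N·m clockwise.
Total clockwise load moment = 249.1 N·m.
The cable tension T acts at 3 m; only its component perpendicular to the beam, T sinθ, produces torque. sin 36° = 0.5878.
Στ = 0 ⇒ T × 3 × 0.5878 = 249.1 ⇒ T = 249.1 / 1.763 = 141 N.

T ≈ 141 N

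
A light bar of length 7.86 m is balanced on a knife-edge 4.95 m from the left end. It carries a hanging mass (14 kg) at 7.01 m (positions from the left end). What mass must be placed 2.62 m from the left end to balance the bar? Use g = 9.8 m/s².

Choose the knife-edge (at 4.95 m from the left end) as the axis so the support reaction has zero arm there.
Hanging mass: 14 × 9.8 = 137.2 N down at 7.01 m → arm 2.06 m, τ = 137.2 × 2.06 = 282.6 N·m clockwise.
Net moment of known loads = 282.6 N·m clockwise.
An unknown mass m at 2.62 m has arm 2.33 m; its moment is m·g·2.33 counterclockwise.
Balancing moments: m × 9.8 × 2.33 = 282.6, giving m = 282.6 / (9.8 × 2.33) = 12.4 kg.

m ≈ 12.4 kg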